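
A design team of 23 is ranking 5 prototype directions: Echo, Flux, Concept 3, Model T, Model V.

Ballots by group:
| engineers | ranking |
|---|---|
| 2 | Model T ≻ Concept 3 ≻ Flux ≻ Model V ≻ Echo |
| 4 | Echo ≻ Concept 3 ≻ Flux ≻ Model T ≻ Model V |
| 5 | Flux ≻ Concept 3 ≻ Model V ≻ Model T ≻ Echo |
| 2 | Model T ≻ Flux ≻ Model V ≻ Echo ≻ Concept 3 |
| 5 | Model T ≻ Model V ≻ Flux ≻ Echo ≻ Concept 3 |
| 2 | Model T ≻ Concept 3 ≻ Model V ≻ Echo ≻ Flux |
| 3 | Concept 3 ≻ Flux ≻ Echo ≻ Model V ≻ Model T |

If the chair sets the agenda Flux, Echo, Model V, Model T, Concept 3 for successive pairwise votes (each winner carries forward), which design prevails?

Round 1: Flux vs Echo — 17–6, Flux advances.
Round 2: Flux vs Model V — 16–7, Flux advances.
Round 3: Flux vs Model T — 12–11, Flux advances.
Round 4: Flux vs Concept 3 — 12–11, Flux advances.
The agenda winner is Flux.

Flux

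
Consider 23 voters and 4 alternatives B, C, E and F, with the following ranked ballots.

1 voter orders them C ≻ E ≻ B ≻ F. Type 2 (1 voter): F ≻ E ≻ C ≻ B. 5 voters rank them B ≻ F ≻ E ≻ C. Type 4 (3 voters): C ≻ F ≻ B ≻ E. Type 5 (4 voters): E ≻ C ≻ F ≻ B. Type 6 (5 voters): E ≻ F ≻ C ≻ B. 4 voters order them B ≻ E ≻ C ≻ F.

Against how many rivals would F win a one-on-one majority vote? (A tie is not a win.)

F against each rival (23 voters):
F vs B: F preferred on 1+3+4+5 = 13 ballots; F wins 13–10.
F–C: C 12–11.
F vs E: E, 14–9.
F beats B; loses to C, E — 1 pairwise win.

1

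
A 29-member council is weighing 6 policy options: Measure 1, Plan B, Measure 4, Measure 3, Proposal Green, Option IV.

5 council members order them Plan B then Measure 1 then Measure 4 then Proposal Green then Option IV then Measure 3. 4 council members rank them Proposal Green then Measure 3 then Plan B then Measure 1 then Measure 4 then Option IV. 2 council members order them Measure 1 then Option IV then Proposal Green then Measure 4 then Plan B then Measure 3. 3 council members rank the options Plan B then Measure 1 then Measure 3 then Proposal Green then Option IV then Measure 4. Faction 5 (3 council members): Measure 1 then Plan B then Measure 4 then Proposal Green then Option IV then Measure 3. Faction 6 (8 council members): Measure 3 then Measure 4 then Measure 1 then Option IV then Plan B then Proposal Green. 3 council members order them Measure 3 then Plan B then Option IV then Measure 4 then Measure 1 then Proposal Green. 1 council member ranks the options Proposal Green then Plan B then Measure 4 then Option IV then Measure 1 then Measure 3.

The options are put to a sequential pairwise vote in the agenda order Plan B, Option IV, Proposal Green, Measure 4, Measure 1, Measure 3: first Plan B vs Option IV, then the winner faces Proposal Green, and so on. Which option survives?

Round 1: Plan B vs Option IV — 19–10, Plan B advances.
Round 2: Plan B vs Proposal Green — 22–7, Plan B advances.
Round 3: Plan B vs Measure 4 — 19–10, Plan B advances.
Round 4: Plan B vs Measure 1 — 16–13, Plan B advances.
Round 5: Plan B vs Measure 3 — 14–15, Measure 3 advances.
The agenda winner is Measure 3.

Measure 3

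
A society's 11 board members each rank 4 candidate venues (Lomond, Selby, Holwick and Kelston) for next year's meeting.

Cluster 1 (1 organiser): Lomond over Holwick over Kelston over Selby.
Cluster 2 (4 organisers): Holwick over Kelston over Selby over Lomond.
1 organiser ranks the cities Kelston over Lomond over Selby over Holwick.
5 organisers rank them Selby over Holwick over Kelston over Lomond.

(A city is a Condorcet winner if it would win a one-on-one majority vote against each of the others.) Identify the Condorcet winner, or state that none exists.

Check each pair by majority over 11 ballots:
Lomond vs Selby: Selby wins 9–2.
Lomond vs Holwick: Holwick wins 9–2.
Lomond–Kelston: Kelston 10–1.
Selby–Holwick: Selby 6–5.
Selby vs Kelston: 5 for Selby, 6 for Kelston — Kelston by 6–5.
Holwick vs Kelston: Holwick, 10–1.
Each city drops at least one matchup (Lomond loses to Selby; Selby loses to Kelston; Holwick loses to Selby; Kelston loses to Holwick); the cycle Selby → Holwick → Kelston → Selby rules out a Condorcet winner.

none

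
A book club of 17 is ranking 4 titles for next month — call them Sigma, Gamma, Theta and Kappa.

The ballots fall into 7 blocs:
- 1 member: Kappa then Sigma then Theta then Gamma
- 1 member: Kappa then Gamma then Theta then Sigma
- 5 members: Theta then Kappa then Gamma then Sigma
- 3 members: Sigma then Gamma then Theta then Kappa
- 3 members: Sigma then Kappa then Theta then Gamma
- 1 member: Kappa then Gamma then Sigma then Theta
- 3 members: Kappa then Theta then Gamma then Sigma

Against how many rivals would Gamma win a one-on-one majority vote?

Gamma against each rival (17 members):
Gamma–Sigma: Gamma 10–7.
Gamma vs Theta: Theta, 12–5.
Gamma vs Kappa: Gamma preferred on 3 ballots; Kappa wins 14–3.
Gamma beats Sigma; loses to Theta, Kappa — 1 pairwise win.

1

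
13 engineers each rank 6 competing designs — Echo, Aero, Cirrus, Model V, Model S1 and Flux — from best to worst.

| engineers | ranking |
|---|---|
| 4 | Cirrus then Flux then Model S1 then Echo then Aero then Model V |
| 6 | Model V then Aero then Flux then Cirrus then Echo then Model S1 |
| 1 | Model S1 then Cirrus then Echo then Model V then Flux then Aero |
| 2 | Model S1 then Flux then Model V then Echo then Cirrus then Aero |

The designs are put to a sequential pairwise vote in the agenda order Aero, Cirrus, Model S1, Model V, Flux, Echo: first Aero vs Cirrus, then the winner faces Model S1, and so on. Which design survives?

Round 1: Aero vs Cirrus — 6–7, Cirrus advances.
Round 2: Cirrus vs Model S1 — 10–3, Cirrus advances.
Round 3: Cirrus vs Model V — 5–8, Model V advances.
Round 4: Model V vs Flux — 7–6, Model V advances.
Round 5: Model V vs Echo — 8–5, Model V advances.
Model V survives the agenda.

Model V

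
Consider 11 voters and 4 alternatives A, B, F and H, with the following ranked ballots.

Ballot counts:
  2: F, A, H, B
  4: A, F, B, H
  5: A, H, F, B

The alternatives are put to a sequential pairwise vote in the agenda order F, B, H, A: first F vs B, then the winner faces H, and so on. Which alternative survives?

Round 1: F vs B — 11–0, F advances.
Round 2: F vs H — 6–5, F advances.
Round 3: F vs A — 2–9, A advances.
The agenda winner is A.

A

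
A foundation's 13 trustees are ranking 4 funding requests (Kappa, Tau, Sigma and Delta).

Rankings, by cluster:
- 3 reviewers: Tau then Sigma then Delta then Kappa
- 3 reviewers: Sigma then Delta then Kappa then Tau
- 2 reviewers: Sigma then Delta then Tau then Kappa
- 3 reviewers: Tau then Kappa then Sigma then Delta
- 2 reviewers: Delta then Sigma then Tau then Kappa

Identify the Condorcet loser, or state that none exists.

Head-to-head results (13 reviewers):
Kappa–Tau: Tau 10–3.
Kappa vs Sigma: Sigma, 10–3.
Kappa–Delta: Delta 10–3.
Tau vs Sigma: Sigma wins 7–6.
Tau vs Delta: Tau is ranked higher on 3+3 = 6 ballots, Delta on 7. Delta wins 7–6.
Sigma vs Delta: Sigma is ranked higher on 3+3+2+3 = 11 ballots, Delta on 2. Sigma wins 11–2.
Kappa is beaten in every head-to-head and is the Condorcet loser.

Kappa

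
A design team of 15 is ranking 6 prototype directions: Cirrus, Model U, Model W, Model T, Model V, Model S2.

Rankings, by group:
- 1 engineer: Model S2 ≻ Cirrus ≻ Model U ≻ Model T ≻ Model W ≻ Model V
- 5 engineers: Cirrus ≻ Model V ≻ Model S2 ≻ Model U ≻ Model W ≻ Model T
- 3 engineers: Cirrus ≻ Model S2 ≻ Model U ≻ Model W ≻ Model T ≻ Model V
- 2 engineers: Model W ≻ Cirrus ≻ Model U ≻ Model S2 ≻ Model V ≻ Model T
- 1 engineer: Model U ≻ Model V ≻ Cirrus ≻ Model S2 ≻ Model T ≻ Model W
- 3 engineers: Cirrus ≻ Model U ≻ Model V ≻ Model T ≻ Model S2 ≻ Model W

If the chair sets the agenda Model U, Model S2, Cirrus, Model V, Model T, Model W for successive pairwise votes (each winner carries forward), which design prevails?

Round 1: Model U vs Model S2 — 6–9, Model S2 advances.
Round 2: Model S2 vs Cirrus — 1–14, Cirrus advances.
Round 3: Cirrus vs Model V — 14–1, Cirrus advances.
Round 4: Cirrus vs Model T — 15–0, Cirrus advances.
Round 5: Cirrus vs Model W — 13–2, Cirrus advances.
Cirrus survives the agenda.

Cirrus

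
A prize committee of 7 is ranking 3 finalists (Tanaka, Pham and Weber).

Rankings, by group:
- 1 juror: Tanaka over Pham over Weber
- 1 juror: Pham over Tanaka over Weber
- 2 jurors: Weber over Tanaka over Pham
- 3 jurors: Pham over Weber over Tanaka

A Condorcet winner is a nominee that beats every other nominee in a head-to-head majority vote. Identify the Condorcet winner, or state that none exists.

Pham

Head-to-head results (7 jurors):
Tanaka vs Pham: 3 to 4, Pham.
Tanaka vs Weber: Tanaka preferred on 1+1 = 2 ballots; Weber wins 5–2.
Pham vs Weber: 5 to 2, Pham.
Only Pham has no losses; Pham is the Condorcet winner.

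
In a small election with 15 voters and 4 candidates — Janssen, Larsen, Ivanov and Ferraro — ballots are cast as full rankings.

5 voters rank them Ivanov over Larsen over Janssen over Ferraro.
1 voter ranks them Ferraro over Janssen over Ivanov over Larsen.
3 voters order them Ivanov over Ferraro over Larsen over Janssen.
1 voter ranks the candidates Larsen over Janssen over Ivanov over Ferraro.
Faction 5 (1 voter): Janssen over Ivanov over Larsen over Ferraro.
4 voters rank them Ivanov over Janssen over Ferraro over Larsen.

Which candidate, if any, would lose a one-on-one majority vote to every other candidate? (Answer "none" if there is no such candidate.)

none

Head-to-head results (15 voters):
Janssen vs Larsen: Larsen wins 9–6.
Janssen vs Ivanov: Ivanov wins 12–3.
Janssen–Ferraro: Janssen 11–4.
Larsen–Ivanov: Ivanov 14–1.
Larsen vs Ferraro: Larsen preferred on 5+1+1 = 7 ballots; Ferraro wins 8–7.
Ivanov vs Ferraro: 14 to 1, Ivanov.
Each candidate has at least one pairwise win (Janssen beats Ferraro; Larsen beats Janssen; Ivanov beats Janssen; Ferraro beats Larsen) — no Condorcet loser.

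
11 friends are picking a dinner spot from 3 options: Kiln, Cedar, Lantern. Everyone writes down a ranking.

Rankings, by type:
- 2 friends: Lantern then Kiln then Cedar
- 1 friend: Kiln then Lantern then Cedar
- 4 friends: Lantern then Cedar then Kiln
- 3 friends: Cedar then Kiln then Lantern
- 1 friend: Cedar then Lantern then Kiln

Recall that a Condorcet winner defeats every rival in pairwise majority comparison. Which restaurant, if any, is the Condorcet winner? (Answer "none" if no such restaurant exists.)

Pairwise majorities:
Kiln vs Cedar: Kiln preferred on 2+1 = 3 ballots; Cedar wins 8–3.
Kiln vs Lantern: 4 to 7, Lantern.
Cedar vs Lantern: 3+1 = 4 for Cedar, 7 for Lantern — Lantern by 7–4.
Lantern wins every pairwise contest, so Lantern is the Condorcet winner.

Lantern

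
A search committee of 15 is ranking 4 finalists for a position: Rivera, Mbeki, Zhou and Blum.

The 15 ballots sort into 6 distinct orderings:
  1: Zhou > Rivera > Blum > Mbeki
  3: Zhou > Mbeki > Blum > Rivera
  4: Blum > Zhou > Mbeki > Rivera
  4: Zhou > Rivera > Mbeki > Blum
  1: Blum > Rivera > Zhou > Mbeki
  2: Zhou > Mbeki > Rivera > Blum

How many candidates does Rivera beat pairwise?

0

Rivera against each rival (15 committee members):
Rivera vs Mbeki: Mbeki, 9–6.
Rivera vs Zhou: Zhou wins 14–1.
Rivera–Blum: Blum 8–7.
Rivera beats no one; loses to Mbeki, Zhou, Blum — 0 pairwise wins.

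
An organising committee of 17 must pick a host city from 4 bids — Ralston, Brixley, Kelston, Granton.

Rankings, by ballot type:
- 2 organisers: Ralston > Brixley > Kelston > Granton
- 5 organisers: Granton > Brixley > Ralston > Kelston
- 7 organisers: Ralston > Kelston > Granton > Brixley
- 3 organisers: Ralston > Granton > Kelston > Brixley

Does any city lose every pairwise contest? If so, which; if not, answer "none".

Pairwise majorities:
Ralston–Brixley: Ralston 12–5.
Ralston vs Kelston: Ralston wins 17–0.
Ralston vs Granton: Ralston is ranked higher on 2+7+3 = 12 ballots, Granton on 5. Ralston wins 12–5.
Brixley vs Kelston: Brixley preferred on 2+5 = 7 ballots; Kelston wins 10–7.
Brixley vs Granton: Brixley preferred on 2 ballots; Granton wins 15–2.
Kelston–Granton: Kelston 9–8.
Brixley is beaten in every head-to-head and is the Condorcet loser.

Brixley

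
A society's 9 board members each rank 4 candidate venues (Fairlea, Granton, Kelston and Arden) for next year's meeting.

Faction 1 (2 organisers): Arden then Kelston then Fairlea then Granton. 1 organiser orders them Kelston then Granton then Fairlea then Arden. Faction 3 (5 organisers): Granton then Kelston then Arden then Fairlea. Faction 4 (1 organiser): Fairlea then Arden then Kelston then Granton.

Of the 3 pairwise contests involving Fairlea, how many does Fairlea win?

Fairlea against each rival (9 organisers):
Fairlea vs Granton: Granton, 6–3.
Fairlea vs Kelston: Kelston wins 8–1.
Fairlea vs Arden: Arden wins 7–2.
Fairlea beats no one; loses to Granton, Kelston, Arden — 0 pairwise wins.

0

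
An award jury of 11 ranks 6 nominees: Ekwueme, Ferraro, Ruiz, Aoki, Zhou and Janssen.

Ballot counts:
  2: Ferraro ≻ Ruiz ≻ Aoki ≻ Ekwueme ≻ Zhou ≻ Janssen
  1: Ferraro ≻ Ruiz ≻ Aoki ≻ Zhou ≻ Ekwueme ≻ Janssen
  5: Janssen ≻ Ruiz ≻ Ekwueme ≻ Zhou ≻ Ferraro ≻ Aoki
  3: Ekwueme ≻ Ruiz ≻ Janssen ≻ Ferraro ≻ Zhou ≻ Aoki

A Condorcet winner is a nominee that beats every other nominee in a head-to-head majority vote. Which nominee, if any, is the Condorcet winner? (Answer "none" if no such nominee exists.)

Ruiz

Check each pair by majority over 11 ballots:
Ekwueme vs Ferraro: Ekwueme preferred on 5+3 = 8 ballots; Ekwueme wins 8–3.
Ekwueme vs Ruiz: Ekwueme is ranked higher on 3 ballots, Ruiz on 8. Ruiz wins 8–3.
Ekwueme vs Aoki: Ekwueme, 8–3.
Ekwueme–Zhou: Ekwueme 10–1.
Ekwueme–Janssen: Ekwueme 6–5.
Ferraro vs Ruiz: Ruiz wins 8–3.
Ferraro vs Aoki: Ferraro is ranked higher on 2+1+5+3 = 11 ballots, Aoki on 0. Ferraro wins 11–0.
Ferraro vs Zhou: Ferraro, 6–5.
Ferraro–Janssen: Janssen 8–3.
Ruiz vs Aoki: Ruiz wins 11–0.
Ruiz vs Zhou: Ruiz wins 11–0.
Ruiz vs Janssen: Ruiz wins 6–5.
Aoki vs Zhou: 2+1 = 3 for Aoki, 8 for Zhou — Zhou by 8–3.
Aoki vs Janssen: Janssen, 8–3.
Zhou–Janssen: Janssen 8–3.
Only Ruiz has no losses; Ruiz is the Condorcet winner.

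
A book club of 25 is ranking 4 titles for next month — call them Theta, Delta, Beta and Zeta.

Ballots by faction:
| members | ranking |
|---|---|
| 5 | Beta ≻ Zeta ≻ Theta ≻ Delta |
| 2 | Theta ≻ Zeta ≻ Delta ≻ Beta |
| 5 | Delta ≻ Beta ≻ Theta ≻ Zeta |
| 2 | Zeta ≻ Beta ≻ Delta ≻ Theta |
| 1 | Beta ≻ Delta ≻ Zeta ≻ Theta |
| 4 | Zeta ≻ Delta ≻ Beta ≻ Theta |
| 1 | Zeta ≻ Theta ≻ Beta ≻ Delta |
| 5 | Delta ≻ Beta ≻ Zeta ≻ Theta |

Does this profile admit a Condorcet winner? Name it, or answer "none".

Check each pair by majority over 25 ballots:
Theta vs Delta: Theta is ranked higher on 5+2+1 = 8 ballots, Delta on 17. Delta wins 17–8.
Theta vs Beta: Theta is ranked higher on 2+1 = 3 ballots, Beta on 22. Beta wins 22–3.
Theta vs Zeta: Theta is ranked higher on 2+5 = 7 ballots, Zeta on 18. Zeta wins 18–7.
Delta vs Beta: 16 to 9, Delta.
Delta vs Zeta: 5+1+5 = 11 for Delta, 14 for Zeta — Zeta by 14–11.
Beta vs Zeta: 5+5+1+5 = 16 for Beta, 9 for Zeta — Beta by 16–9.
No book is unbeaten: Theta loses to Delta; Delta loses to Zeta; Beta loses to Delta; Zeta loses to Beta. In particular Delta → Beta → Zeta → Delta is a majority cycle — no Condorcet winner exists.

none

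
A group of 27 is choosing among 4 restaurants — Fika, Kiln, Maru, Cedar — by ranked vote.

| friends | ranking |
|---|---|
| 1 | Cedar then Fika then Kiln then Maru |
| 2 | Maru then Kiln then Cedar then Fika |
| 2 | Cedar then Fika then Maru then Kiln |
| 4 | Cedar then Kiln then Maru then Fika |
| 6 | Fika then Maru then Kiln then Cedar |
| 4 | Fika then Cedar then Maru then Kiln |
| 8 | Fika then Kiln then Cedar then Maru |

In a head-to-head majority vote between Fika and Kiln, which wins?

Ballots ranking Fika above Kiln: 1 + 2 + 6 + 4 + 8 = 21.
Ballots ranking Kiln above Fika: 27 − 21 = 6.
Fika wins the head-to-head 21–6.

Fika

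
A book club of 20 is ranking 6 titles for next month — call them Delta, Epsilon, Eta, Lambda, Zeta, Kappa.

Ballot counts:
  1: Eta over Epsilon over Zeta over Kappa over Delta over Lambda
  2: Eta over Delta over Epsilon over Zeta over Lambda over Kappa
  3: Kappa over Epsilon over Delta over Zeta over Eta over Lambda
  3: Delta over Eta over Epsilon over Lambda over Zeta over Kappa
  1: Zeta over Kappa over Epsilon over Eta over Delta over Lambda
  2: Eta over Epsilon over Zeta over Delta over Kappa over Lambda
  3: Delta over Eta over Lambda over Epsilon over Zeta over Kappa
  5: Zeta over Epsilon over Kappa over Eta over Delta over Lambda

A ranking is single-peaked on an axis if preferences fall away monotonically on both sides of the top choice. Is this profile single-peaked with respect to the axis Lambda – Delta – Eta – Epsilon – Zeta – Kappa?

Axis positions: Lambda=1, Delta=2, Eta=3, Epsilon=4, Zeta=5, Kappa=6.
Faction 1 (peak Eta at position 3): ranking walks positions 3-4-5-6-2-1, expanding outward from the peak — single-peaked.
Faction 2 (peak Eta at position 3): ranking walks positions 3-2-4-5-1-6, expanding outward from the peak — single-peaked.
Faction 3: ranking walks positions 6-4-2-5-3-1; Epsilon is ranked above Zeta even though Zeta lies between Epsilon and the peak Kappa on the axis — preferences dip and rise again. Not single-peaked.
Faction 4 (peak Delta at position 2): ranking walks positions 2-3-4-1-5-6, expanding outward from the peak — single-peaked.
Faction 5 (peak Zeta at position 5): ranking walks positions 5-6-4-3-2-1, expanding outward from the peak — single-peaked.
Faction 6 (peak Eta at position 3): ranking walks positions 3-4-5-2-6-1, expanding outward from the peak — single-peaked.
Faction 7 (peak Delta at position 2): ranking walks positions 2-3-1-4-5-6, expanding outward from the peak — single-peaked.
Faction 8 (peak Zeta at position 5): ranking walks positions 5-4-6-3-2-1, expanding outward from the peak — single-peaked.
Faction 3 violates single-peakedness, so the profile is not single-peaked on this axis.

no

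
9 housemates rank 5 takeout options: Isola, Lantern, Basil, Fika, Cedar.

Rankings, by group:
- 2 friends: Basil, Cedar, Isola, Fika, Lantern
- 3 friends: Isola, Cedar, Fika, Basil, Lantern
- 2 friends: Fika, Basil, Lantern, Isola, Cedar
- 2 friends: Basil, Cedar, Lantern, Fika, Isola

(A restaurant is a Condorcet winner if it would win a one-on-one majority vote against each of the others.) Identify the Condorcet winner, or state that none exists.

Pairwise majorities:
Isola vs Lantern: Isola, 5–4.
Isola vs Basil: Basil, 6–3.
Isola–Fika: Isola 5–4.
Isola vs Cedar: Isola wins 5–4.
Lantern vs Basil: Basil wins 9–0.
Lantern vs Fika: Fika, 7–2.
Lantern–Cedar: Cedar 7–2.
Basil vs Fika: Fika, 5–4.
Basil–Cedar: Basil 6–3.
Fika vs Cedar: Cedar wins 7–2.
Each restaurant drops at least one matchup (Isola loses to Basil; Lantern loses to Isola; Basil loses to Fika; Fika loses to Isola; Cedar loses to Isola); the cycle Isola → Fika → Basil → Isola rules out a Condorcet winner.

none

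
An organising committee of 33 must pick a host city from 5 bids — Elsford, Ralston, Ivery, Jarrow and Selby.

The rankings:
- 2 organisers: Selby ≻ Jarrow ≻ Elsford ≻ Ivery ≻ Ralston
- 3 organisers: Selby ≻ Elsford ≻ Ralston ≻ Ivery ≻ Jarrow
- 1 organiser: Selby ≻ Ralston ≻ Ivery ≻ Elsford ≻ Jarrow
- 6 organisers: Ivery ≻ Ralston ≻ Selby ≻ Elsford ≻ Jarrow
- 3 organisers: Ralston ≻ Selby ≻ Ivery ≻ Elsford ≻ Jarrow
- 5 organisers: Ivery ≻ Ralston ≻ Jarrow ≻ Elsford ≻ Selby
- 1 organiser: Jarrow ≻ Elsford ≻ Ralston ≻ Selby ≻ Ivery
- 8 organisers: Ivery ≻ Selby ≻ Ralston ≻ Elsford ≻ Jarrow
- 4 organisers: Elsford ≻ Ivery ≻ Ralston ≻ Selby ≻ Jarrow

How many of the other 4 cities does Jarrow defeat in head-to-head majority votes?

0

Jarrow against each rival (33 organisers):
Jarrow vs Elsford: Elsford wins 25–8.
Jarrow vs Ralston: Ralston wins 30–3.
Jarrow–Ivery: Ivery 30–3.
Jarrow vs Selby: 5+1 = 6 for Jarrow, 27 for Selby — Selby by 27–6.
Jarrow beats no one; loses to Elsford, Ralston, Ivery, Selby — 0 pairwise wins.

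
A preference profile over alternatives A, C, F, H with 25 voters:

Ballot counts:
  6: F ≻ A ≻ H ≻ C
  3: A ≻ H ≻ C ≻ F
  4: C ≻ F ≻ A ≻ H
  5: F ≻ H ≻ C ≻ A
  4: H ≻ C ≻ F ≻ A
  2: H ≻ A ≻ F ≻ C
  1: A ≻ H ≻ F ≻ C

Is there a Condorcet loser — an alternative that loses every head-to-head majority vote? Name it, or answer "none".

Head-to-head results (25 voters):
A vs C: A preferred on 6+3+2+1 = 12 ballots; C wins 13–12.
A vs F: 3+2+1 = 6 for A, 19 for F — F by 19–6.
A vs H: A preferred on 6+3+4+1 = 14 ballots; A wins 14–11.
C vs F: C preferred on 3+4+4 = 11 ballots; F wins 14–11.
C vs H: H, 21–4.
F vs H: 6+4+5 = 15 for F, 10 for H — F by 15–10.
No alternative is winless: A beats H; C beats A; F beats A; H beats C. There is no Condorcet loser.

none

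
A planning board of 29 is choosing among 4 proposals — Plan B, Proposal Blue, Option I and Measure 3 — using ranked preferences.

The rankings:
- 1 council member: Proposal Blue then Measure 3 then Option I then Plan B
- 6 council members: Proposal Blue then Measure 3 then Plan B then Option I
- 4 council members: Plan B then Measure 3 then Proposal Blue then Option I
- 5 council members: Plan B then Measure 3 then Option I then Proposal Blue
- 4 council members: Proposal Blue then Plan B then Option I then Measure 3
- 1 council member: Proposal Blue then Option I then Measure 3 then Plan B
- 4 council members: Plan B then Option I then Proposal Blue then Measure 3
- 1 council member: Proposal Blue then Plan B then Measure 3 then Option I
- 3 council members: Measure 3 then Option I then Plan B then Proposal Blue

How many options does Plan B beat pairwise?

Plan B against each rival (29 council members):
Plan B vs Proposal Blue: Plan B wins 16–13.
Plan B vs Option I: Plan B wins 24–5.
Plan B vs Measure 3: 4+5+4+4+1 = 18 for Plan B, 11 for Measure 3 — Plan B by 18–11.
Plan B beats Proposal Blue, Option I, Measure 3 — 3 pairwise wins.

3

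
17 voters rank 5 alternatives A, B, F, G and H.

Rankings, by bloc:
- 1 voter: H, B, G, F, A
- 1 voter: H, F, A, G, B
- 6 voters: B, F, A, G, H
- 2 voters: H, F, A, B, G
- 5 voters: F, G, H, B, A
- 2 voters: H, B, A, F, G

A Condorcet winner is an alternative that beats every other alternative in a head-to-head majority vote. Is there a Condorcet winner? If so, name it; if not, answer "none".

none

Head-to-head results (17 voters):
A vs B: A is ranked higher on 1+2 = 3 ballots, B on 14. B wins 14–3.
A vs F: A preferred on 2 ballots; F wins 15–2.
A vs G: A preferred on 1+6+2+2 = 11 ballots; A wins 11–6.
A vs H: A preferred on 6 ballots; H wins 11–6.
B vs F: B is ranked higher on 1+6+2 = 9 ballots, F on 8. B wins 9–8.
B vs G: 1+6+2+2 = 11 for B, 6 for G — B by 11–6.
B vs H: B is ranked higher on 6 ballots, H on 11. H wins 11–6.
F vs G: 16 to 1, F.
F vs H: F preferred on 6+5 = 11 ballots; F wins 11–6.
G vs H: 11 to 6, G.
No alternative is unbeaten: A loses to B; B loses to H; F loses to B; G loses to A; H loses to F. In particular A beats G beats H beats A is a majority cycle — no Condorcet winner exists.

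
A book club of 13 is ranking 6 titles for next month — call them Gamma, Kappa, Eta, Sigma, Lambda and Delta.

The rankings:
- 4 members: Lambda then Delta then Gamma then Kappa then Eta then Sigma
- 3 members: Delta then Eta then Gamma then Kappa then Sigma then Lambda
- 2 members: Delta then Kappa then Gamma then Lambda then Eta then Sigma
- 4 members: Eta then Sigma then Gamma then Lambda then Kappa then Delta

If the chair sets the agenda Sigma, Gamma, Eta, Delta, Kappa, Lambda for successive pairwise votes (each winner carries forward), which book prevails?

Round 1: Sigma vs Gamma — 4–9, Gamma advances.
Round 2: Gamma vs Eta — 6–7, Eta advances.
Round 3: Eta vs Delta — 4–9, Delta advances.
Round 4: Delta vs Kappa — 9–4, Delta advances.
Round 5: Delta vs Lambda — 5–8, Lambda advances.
The agenda winner is Lambda.

Lambda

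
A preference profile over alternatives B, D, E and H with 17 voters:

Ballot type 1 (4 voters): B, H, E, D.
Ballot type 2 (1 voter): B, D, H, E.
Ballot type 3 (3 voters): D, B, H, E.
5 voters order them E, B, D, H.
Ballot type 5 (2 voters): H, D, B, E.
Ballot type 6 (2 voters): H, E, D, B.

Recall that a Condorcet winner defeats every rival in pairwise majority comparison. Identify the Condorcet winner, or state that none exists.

B

Head-to-head results (17 voters):
B vs D: 10 to 7, B.
B vs E: 4+1+3+2 = 10 for B, 7 for E — B by 10–7.
B vs H: 13 to 4, B.
D vs E: 6 to 11, E.
D vs H: D wins 9–8.
E–H: H 12–5.
B defeats every rival head-to-head and is the Condorcet winner.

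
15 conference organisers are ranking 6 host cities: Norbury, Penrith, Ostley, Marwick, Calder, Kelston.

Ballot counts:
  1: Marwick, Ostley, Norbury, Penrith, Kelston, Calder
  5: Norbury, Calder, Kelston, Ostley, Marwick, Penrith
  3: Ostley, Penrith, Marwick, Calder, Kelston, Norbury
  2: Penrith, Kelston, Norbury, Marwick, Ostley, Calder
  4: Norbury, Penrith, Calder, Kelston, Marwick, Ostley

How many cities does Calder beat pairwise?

Calder against each rival (15 organisers):
Calder–Norbury: Norbury 12–3.
Calder vs Penrith: 5 for Calder, 10 for Penrith — Penrith by 10–5.
Calder vs Ostley: Calder wins 9–6.
Calder vs Marwick: 5+4 = 9 for Calder, 6 for Marwick — Calder by 9–6.
Calder vs Kelston: 5+3+4 = 12 for Calder, 3 for Kelston — Calder by 12–3.
Calder beats Ostley, Marwick, Kelston; loses to Norbury, Penrith — 3 pairwise wins.

3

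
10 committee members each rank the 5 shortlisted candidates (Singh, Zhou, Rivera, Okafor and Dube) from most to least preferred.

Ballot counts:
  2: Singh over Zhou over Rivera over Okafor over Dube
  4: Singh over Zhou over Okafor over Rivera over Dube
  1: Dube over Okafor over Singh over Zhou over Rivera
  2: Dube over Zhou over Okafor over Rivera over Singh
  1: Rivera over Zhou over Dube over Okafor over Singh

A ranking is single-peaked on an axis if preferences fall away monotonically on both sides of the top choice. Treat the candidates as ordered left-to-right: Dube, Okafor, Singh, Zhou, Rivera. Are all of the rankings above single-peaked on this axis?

Axis positions: Dube=1, Okafor=2, Singh=3, Zhou=4, Rivera=5.
Bloc 1 (peak Singh at position 3): ranking walks positions 3-4-5-2-1, expanding outward from the peak — single-peaked.
Bloc 2 (peak Singh at position 3): ranking walks positions 3-4-2-5-1, expanding outward from the peak — single-peaked.
Bloc 3 (peak Dube at position 1): ranking walks positions 1-2-3-4-5, expanding outward from the peak — single-peaked.
Bloc 4: ranking walks positions 1-4-2-5-3; Zhou is ranked above Okafor even though Okafor lies between Zhou and the peak Dube on the axis — preferences dip and rise again. Not single-peaked.
Bloc 5: ranking walks positions 5-4-1-2-3; Dube is ranked above Singh even though Singh lies between Dube and the peak Rivera on the axis — preferences dip and rise again. Not single-peaked.
Bloc 4 violates single-peakedness, so the profile is not single-peaked on this axis.

no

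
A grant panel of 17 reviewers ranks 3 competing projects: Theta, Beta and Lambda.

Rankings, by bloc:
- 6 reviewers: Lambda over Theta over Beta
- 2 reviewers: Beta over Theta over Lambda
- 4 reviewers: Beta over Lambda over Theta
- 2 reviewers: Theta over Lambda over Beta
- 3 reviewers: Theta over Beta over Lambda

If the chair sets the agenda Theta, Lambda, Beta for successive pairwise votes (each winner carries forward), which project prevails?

Round 1: Theta vs Lambda — 7–10, Lambda advances.
Round 2: Lambda vs Beta — 8–9, Beta advances.
The agenda winner is Beta.

Beta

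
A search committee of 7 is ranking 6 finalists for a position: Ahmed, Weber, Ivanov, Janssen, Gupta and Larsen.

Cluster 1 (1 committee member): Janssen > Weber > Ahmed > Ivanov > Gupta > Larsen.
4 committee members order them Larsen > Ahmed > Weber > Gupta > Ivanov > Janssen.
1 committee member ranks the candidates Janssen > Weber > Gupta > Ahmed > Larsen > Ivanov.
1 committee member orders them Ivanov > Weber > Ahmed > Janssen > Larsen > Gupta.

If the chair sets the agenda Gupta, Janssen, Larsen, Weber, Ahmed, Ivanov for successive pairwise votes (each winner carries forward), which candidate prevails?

Larsen

Round 1: Gupta vs Janssen — 4–3, Gupta advances.
Round 2: Gupta vs Larsen — 2–5, Larsen advances.
Round 3: Larsen vs Weber — 4–3, Larsen advances.
Round 4: Larsen vs Ahmed — 4–3, Larsen advances.
Round 5: Larsen vs Ivanov — 5–2, Larsen advances.
The agenda winner is Larsen.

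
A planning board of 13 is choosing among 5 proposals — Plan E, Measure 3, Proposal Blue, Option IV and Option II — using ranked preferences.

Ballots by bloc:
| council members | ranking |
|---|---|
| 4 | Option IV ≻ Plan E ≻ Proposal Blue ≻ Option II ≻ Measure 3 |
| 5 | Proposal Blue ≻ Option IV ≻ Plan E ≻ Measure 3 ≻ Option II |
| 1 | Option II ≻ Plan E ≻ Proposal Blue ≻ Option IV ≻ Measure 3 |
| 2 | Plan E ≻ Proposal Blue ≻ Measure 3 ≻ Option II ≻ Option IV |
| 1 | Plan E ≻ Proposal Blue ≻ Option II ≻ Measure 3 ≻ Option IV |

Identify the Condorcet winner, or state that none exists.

Head-to-head results (13 council members):
Plan E vs Measure 3: Plan E, 13–0.
Plan E–Proposal Blue: Plan E 8–5.
Plan E vs Option IV: Option IV, 9–4.
Plan E–Option II: Plan E 12–1.
Measure 3 vs Proposal Blue: Proposal Blue wins 13–0.
Measure 3–Option IV: Option IV 10–3.
Measure 3 vs Option II: Measure 3, 7–6.
Proposal Blue–Option IV: Proposal Blue 9–4.
Proposal Blue vs Option II: Proposal Blue, 12–1.
Option IV vs Option II: Option IV wins 9–4.
Every option loses at least once (Plan E loses to Option IV; Measure 3 loses to Plan E; Proposal Blue loses to Plan E; Option IV loses to Proposal Blue; Option II loses to Plan E). The majority relation contains the cycle Plan E → Proposal Blue → Option IV → Plan E, so there is no Condorcet winner.

none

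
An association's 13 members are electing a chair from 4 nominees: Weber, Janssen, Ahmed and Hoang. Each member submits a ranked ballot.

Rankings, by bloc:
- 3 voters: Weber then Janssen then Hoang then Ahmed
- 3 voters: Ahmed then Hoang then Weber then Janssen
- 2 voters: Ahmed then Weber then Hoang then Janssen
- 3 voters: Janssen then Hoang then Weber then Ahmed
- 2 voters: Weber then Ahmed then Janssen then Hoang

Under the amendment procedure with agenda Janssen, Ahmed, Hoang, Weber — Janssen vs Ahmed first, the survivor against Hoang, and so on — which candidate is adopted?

Round 1: Janssen vs Ahmed — 6–7, Ahmed advances.
Round 2: Ahmed vs Hoang — 7–6, Ahmed advances.
Round 3: Ahmed vs Weber — 5–8, Weber advances.
Weber survives the agenda.

Weber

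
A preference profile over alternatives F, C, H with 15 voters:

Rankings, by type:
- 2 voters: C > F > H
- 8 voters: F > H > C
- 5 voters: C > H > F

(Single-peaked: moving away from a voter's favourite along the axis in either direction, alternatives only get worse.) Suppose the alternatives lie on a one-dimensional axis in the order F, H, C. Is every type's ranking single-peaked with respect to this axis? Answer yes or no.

Axis positions: F=1, H=2, C=3.
Type 1: ranking walks positions 3-1-2; F is ranked above H even though H lies between F and the peak C on the axis — preferences dip and rise again. Not single-peaked.
Type 2 (peak F at position 1): ranking walks positions 1-2-3, expanding outward from the peak — single-peaked.
Type 3 (peak C at position 3): ranking walks positions 3-2-1, expanding outward from the peak — single-peaked.
Type 1 violates single-peakedness, so the profile is not single-peaked on this axis.

no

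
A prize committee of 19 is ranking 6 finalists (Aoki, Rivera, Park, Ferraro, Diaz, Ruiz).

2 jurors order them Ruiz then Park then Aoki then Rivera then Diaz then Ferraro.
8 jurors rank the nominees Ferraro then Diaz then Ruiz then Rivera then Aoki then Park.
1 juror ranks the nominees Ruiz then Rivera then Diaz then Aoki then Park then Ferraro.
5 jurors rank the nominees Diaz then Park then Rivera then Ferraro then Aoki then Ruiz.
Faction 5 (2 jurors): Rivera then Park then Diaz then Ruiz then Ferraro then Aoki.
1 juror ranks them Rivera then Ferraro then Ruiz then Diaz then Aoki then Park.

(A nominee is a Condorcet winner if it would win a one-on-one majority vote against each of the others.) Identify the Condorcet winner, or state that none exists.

Diaz

Head-to-head results (19 jurors):
Aoki vs Rivera: Rivera, 17–2.
Aoki vs Park: Aoki wins 10–9.
Aoki vs Ferraro: Ferraro wins 16–3.
Aoki vs Diaz: Diaz wins 17–2.
Aoki vs Ruiz: Ruiz, 14–5.
Rivera vs Park: Rivera wins 12–7.
Rivera vs Ferraro: Rivera wins 11–8.
Rivera vs Diaz: Diaz, 13–6.
Rivera–Ruiz: Ruiz 11–8.
Park–Ferraro: Park 10–9.
Park–Diaz: Diaz 15–4.
Park–Ruiz: Ruiz 12–7.
Ferraro vs Diaz: Diaz wins 10–9.
Ferraro vs Ruiz: Ferraro, 14–5.
Diaz vs Ruiz: Diaz, 15–4.
Diaz defeats every rival head-to-head and is the Condorcet winner.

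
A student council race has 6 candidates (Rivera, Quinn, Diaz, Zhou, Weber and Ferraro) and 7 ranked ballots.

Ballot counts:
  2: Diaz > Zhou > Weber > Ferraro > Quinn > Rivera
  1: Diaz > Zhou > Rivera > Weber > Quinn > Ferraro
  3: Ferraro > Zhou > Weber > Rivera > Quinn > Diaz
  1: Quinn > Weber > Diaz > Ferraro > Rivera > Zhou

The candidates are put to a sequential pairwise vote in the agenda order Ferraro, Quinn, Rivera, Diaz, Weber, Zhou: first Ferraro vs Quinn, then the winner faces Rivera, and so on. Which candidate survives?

Round 1: Ferraro vs Quinn — 5–2, Ferraro advances.
Round 2: Ferraro vs Rivera — 6–1, Ferraro advances.
Round 3: Ferraro vs Diaz — 3–4, Diaz advances.
Round 4: Diaz vs Weber — 3–4, Weber advances.
Round 5: Weber vs Zhou — 1–6, Zhou advances.
The agenda winner is Zhou.

Zhou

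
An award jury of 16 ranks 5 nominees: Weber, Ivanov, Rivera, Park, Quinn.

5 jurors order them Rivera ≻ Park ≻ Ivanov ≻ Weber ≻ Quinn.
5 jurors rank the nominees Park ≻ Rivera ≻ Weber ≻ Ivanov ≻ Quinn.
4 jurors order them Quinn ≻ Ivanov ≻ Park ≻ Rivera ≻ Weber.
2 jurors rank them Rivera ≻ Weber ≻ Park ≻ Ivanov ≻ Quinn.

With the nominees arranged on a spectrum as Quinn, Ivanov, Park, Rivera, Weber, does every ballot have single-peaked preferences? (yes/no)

yes

Axis positions: Quinn=1, Ivanov=2, Park=3, Rivera=4, Weber=5.
Ballot type 1 (peak Rivera at position 4): ranking walks positions 4-3-2-5-1, expanding outward from the peak — single-peaked.
Ballot type 2 (peak Park at position 3): ranking walks positions 3-4-5-2-1, expanding outward from the peak — single-peaked.
Ballot type 3 (peak Quinn at position 1): ranking walks positions 1-2-3-4-5, expanding outward from the peak — single-peaked.
Ballot type 4 (peak Rivera at position 4): ranking walks positions 4-5-3-2-1, expanding outward from the peak — single-peaked.
Every ranking is single-peaked on this axis.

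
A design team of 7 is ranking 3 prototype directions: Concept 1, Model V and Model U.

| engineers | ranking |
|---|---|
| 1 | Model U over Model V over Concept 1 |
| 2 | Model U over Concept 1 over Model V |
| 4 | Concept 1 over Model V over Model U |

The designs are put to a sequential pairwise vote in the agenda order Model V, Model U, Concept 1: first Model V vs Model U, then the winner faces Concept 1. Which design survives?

Concept 1

Round 1: Model V vs Model U — 4–3, Model V advances.
Round 2: Model V vs Concept 1 — 1–6, Concept 1 advances.
Concept 1 survives the agenda.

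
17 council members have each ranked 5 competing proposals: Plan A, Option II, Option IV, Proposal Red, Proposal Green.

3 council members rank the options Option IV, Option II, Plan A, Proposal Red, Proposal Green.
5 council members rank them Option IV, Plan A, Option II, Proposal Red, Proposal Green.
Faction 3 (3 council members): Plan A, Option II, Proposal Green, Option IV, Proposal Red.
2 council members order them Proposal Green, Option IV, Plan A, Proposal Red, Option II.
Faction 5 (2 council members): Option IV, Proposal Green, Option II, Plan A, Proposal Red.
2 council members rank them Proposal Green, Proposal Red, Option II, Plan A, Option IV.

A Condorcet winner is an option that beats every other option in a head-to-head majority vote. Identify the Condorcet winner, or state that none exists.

Check each pair by majority over 17 ballots:
Plan A vs Option II: 10 to 7, Plan A.
Plan A–Option IV: Option IV 12–5.
Plan A–Proposal Red: Plan A 15–2.
Plan A vs Proposal Green: 11 to 6, Plan A.
Option II vs Option IV: Option II is ranked higher on 3+2 = 5 ballots, Option IV on 12. Option IV wins 12–5.
Option II vs Proposal Red: Option II wins 13–4.
Option II vs Proposal Green: Option II, 11–6.
Option IV–Proposal Red: Option IV 15–2.
Option IV vs Proposal Green: 10 to 7, Option IV.
Proposal Red–Proposal Green: Proposal Green 9–8.
Option IV wins every pairwise contest, so Option IV is the Condorcet winner.

Option IV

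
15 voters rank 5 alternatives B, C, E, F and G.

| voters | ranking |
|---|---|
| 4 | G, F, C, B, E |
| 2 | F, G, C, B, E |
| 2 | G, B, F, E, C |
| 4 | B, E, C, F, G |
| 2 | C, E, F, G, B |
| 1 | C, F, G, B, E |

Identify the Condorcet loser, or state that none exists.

Pairwise majorities:
B–C: C 9–6.
B vs E: 4+2+2+4+1 = 13 for B, 2 for E — B by 13–2.
B vs F: 2+4 = 6 for B, 9 for F — F by 9–6.
B vs G: G wins 11–4.
C vs E: C is ranked higher on 4+2+2+1 = 9 ballots, E on 6. C wins 9–6.
C vs F: C preferred on 4+2+1 = 7 ballots; F wins 8–7.
C vs G: 4+2+1 = 7 for C, 8 for G — G by 8–7.
E vs F: F, 9–6.
E vs G: 6 to 9, G.
F vs G: 9 to 6, F.
E loses to every other alternative — it is the Condorcet loser.

E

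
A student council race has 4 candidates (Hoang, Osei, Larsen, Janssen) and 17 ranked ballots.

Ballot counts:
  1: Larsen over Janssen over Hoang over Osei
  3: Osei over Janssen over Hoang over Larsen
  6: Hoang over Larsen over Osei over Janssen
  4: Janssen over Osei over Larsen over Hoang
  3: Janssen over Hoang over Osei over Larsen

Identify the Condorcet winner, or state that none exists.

none

Check each pair by majority over 17 ballots:
Hoang vs Osei: Hoang is ranked higher on 1+6+3 = 10 ballots, Osei on 7. Hoang wins 10–7.
Hoang vs Larsen: 3+6+3 = 12 for Hoang, 5 for Larsen — Hoang by 12–5.
Hoang vs Janssen: 6 to 11, Janssen.
Osei vs Larsen: Osei preferred on 3+4+3 = 10 ballots; Osei wins 10–7.
Osei vs Janssen: Osei preferred on 3+6 = 9 ballots; Osei wins 9–8.
Larsen vs Janssen: Larsen preferred on 1+6 = 7 ballots; Janssen wins 10–7.
Every candidate loses at least once (Hoang loses to Janssen; Osei loses to Hoang; Larsen loses to Hoang; Janssen loses to Osei). The majority relation contains the cycle Hoang > Osei > Janssen > Hoang, so there is no Condorcet winner.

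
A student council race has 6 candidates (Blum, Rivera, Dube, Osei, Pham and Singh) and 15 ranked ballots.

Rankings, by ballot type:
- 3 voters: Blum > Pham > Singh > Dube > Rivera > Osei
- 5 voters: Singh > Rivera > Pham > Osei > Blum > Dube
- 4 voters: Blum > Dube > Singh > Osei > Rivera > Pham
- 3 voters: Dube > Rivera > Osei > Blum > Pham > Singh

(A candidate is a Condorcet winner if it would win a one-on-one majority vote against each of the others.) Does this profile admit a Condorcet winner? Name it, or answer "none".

Head-to-head results (15 voters):
Blum vs Rivera: Blum preferred on 3+4 = 7 ballots; Rivera wins 8–7.
Blum vs Dube: 12 to 3, Blum.
Blum vs Osei: Osei, 8–7.
Blum vs Pham: Blum preferred on 3+4+3 = 10 ballots; Blum wins 10–5.
Blum–Singh: Blum 10–5.
Rivera vs Dube: Dube wins 10–5.
Rivera vs Osei: 11 to 4, Rivera.
Rivera vs Pham: Rivera preferred on 5+4+3 = 12 ballots; Rivera wins 12–3.
Rivera vs Singh: Rivera is ranked higher on 3 ballots, Singh on 12. Singh wins 12–3.
Dube vs Osei: Dube preferred on 3+4+3 = 10 ballots; Dube wins 10–5.
Dube vs Pham: Dube preferred on 4+3 = 7 ballots; Pham wins 8–7.
Dube–Singh: Singh 8–7.
Osei vs Pham: 7 to 8, Pham.
Osei vs Singh: Singh wins 12–3.
Pham vs Singh: Singh wins 9–6.
No candidate is unbeaten: Blum loses to Rivera; Rivera loses to Dube; Dube loses to Blum; Osei loses to Rivera; Pham loses to Blum; Singh loses to Blum. In particular Blum → Dube → Rivera → Blum is a majority cycle — no Condorcet winner exists.

none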